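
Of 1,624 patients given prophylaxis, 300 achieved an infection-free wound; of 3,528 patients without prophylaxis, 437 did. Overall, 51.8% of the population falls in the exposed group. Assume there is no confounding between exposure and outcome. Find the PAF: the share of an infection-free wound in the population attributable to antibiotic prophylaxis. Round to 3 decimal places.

PAF ≈ 0.203

p₁ = P(outcome | exposed) = 300/1624 = 0.18473
p₀ = P(outcome | unexposed) = 437/3528 = 0.12387
Overall risk P(Y=1) = π·p₁ + (1−π)·p₀ = 0.518×0.18473 + 0.482×0.12387 = 0.15539.
Under exogeneity, PAF = [P(Y=1) − p₀] / P(Y=1).
PAF = (0.15539 − 0.12387) / 0.15539 ≈ 0.2029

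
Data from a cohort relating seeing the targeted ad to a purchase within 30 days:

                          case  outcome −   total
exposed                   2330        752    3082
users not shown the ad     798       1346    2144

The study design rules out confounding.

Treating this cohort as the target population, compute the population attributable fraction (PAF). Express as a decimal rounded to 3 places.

PAF ≈ 0.378

p₁ = P(outcome | exposed) = 2330/3082 = 0.756
p₀ = P(outcome | unexposed) = 798/2144 = 0.3722
Exposure prevalence π = 3082/5226 = 0.58974; overall risk P(Y=1) = 0.59855.
Under exogeneity, PAF = [P(Y=1) − p₀]/P(Y=1).
PAF = (0.59855 − 0.3722) / 0.59855 ≈ 0.3782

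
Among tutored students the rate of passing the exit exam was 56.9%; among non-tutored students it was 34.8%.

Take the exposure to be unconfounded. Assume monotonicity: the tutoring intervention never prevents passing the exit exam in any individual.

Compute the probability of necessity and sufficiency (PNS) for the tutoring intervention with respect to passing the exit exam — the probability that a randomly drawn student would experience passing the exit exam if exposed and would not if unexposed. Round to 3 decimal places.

p₁ = 0.569, p₀ = 0.348.
Under exogeneity and monotonicity, PNS = p₁ − p₀.
PNS = 0.569 − 0.348 = 0.221

PNS ≈ 0.221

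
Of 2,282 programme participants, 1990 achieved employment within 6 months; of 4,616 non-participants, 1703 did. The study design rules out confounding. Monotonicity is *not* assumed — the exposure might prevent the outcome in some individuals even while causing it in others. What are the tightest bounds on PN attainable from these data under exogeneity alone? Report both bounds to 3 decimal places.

p₁ = P(outcome | exposed) = 1990/2282 = 0.87204
p₀ = P(outcome | unexposed) = 1703/4616 = 0.36893
Under exogeneity alone the bounds on PN are max{0,(p₁−p₀)/p₁} ≤ PN ≤ min{1,(1−p₀)/p₁}.
  lower = (p₁ − p₀)/p₁ = 0.50311 / 0.87204 ≈ 0.5769
  upper = min{1, (1 − p₀)/p₁} = 0.63107 / 0.87204 ≈ 0.7237

0.577 ≤ PN ≤ 0.724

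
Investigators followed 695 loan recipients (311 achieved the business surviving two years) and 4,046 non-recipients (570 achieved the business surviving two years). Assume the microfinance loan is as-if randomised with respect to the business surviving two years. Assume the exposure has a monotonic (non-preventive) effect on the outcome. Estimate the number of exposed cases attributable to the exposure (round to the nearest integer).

about 213 cases

p₁ = P(outcome | exposed) = 311/695 = 0.44748
p₀ = P(outcome | unexposed) = 570/4046 = 0.14088
PN = (p₁ − p₀)/p₁ = (0.44748 − 0.14088) / 0.44748 ≈ 0.68517.
Attributable cases ≈ PN × (exposed cases) = 0.68517 × 311 ≈ 213.09.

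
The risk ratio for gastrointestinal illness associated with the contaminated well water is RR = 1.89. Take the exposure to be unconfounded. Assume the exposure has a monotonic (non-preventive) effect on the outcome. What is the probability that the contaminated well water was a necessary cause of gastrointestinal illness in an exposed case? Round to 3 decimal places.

Under exogeneity and monotonicity, PN = (RR − 1) / RR = 1 − 1/RR.
PN = (1.89 − 1) / 1.89 = 0.89 / 1.89 ≈ 0.4709

PN ≈ 0.471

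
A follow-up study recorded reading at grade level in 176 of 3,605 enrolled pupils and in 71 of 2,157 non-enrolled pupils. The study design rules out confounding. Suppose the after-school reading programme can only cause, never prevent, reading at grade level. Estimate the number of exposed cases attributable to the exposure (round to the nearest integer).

about 57 cases

p₁ = P(outcome | exposed) = 176/3605 = 0.048821
p₀ = P(outcome | unexposed) = 71/2157 = 0.032916
PN = (p₁ − p₀)/p₁ = (0.048821 − 0.032916) / 0.048821 ≈ 0.32578.
Attributable cases ≈ PN × (exposed cases) = 0.32578 × 176 ≈ 57.34.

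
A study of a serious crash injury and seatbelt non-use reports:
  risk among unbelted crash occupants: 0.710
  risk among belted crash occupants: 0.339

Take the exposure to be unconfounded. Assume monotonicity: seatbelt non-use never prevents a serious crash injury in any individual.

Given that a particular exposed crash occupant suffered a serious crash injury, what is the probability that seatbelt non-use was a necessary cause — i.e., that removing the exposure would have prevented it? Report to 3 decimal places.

Let p₁ = 0.71, p₀ = 0.339.
Under exogeneity and monotonicity, PN = (p₁ − p₀) / p₁.
PN = (0.71 − 0.339) / 0.71 = 0.371 / 0.71 ≈ 0.5225

PN ≈ 0.523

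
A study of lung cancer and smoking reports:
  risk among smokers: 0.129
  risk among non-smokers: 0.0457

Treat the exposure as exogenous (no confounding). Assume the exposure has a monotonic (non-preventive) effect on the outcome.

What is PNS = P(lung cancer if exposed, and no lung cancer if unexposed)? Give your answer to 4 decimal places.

PNS ≈ 0.0833

Let p₁ = 0.129, p₀ = 0.0457.
Under exogeneity and monotonicity, PNS = p₁ − p₀.
PNS = 0.129 − 0.0457 = 0.0833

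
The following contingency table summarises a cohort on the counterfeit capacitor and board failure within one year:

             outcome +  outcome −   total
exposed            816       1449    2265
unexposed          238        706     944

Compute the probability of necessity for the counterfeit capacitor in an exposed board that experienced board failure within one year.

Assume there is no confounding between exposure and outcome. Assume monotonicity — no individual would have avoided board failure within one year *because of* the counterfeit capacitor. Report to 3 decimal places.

p₁ = P(outcome | exposed) = 816/2265 = 0.36026
p₀ = P(outcome | unexposed) = 238/944 = 0.25212
Under exogeneity and monotonicity, PN = (p₁ − p₀)/p₁.
PN = (0.36026 − 0.25212) / 0.36026 ≈ 0.3002

PN ≈ 0.300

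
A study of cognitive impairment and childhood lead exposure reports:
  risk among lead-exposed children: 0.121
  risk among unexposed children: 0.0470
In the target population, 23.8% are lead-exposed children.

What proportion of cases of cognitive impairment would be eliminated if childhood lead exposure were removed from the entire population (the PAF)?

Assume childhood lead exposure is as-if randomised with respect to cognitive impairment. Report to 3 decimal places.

Let p₁ = 0.121, p₀ = 0.047.
Overall risk P(Y=1) = π·p₁ + (1−π)·p₀ = 0.238×0.121 + 0.762×0.047 = 0.064612.
Under exogeneity, PAF = [P(Y=1) − p₀] / P(Y=1).
PAF = (0.064612 − 0.047) / 0.064612 ≈ 0.2726

PAF ≈ 0.273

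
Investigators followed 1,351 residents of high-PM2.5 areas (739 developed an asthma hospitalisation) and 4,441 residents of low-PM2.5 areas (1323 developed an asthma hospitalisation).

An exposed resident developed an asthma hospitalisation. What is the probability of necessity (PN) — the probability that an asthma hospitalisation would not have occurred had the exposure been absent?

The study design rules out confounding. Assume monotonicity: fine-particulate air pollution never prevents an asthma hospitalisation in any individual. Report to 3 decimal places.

p₁ = P(outcome | exposed) = 739/1351 = 0.547
p₀ = P(outcome | unexposed) = 1323/4441 = 0.29791
Under exogeneity and monotonicity, PN = (p₁ − p₀) / p₁.
PN = (0.547 − 0.29791) / 0.547 = 0.2491 / 0.547 ≈ 0.4554

PN ≈ 0.455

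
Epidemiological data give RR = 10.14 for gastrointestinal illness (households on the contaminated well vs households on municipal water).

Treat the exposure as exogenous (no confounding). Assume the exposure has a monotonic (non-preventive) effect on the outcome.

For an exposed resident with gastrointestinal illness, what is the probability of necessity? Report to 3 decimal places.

PN ≈ 0.901

Under exogeneity and monotonicity, PN = (RR − 1) / RR = 1 − 1/RR.
PN = (10.14 − 1) / 10.14 = 9.14 / 10.14 ≈ 0.9014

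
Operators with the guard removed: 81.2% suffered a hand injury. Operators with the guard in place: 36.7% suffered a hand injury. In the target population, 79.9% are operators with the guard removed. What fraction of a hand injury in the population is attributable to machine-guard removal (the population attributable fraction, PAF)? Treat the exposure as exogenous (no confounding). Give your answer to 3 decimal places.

p₁ = 0.812, p₀ = 0.367.
Overall risk P(Y=1) = π·p₁ + (1−π)·p₀ = 0.799×0.812 + 0.201×0.367 = 0.72256.
Under exogeneity, PAF = [P(Y=1) − p₀] / P(Y=1).
PAF = (0.72256 − 0.367) / 0.72256 ≈ 0.4921

PAF ≈ 0.492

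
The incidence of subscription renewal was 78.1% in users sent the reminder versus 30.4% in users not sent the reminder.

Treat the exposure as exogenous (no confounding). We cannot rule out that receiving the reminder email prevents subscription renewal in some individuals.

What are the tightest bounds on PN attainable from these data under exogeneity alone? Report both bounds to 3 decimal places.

0.611 ≤ PN ≤ 0.891

p₁ = 0.781, p₀ = 0.304.
Under exogeneity alone the bounds on PN are max{0,(p₁−p₀)/p₁} ≤ PN ≤ min{1,(1−p₀)/p₁}.
  lower = (p₁ − p₀)/p₁ = 0.477 / 0.781 ≈ 0.6108
  upper = min{1, (1 − p₀)/p₁} = 0.696 / 0.781 ≈ 0.8912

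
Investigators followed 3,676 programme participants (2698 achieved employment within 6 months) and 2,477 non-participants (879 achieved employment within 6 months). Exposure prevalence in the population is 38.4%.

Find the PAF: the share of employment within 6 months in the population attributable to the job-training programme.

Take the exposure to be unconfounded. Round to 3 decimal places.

p₁ = P(outcome | exposed) = 2698/3676 = 0.73395
p₀ = P(outcome | unexposed) = 879/2477 = 0.35486
Overall risk P(Y=1) = π·p₁ + (1−π)·p₀ = 0.384×0.73395 + 0.616×0.35486 = 0.50043.
Under exogeneity, PAF = [P(Y=1) − p₀] / P(Y=1).
PAF = (0.50043 − 0.35486) / 0.50043 ≈ 0.2909

PAF ≈ 0.291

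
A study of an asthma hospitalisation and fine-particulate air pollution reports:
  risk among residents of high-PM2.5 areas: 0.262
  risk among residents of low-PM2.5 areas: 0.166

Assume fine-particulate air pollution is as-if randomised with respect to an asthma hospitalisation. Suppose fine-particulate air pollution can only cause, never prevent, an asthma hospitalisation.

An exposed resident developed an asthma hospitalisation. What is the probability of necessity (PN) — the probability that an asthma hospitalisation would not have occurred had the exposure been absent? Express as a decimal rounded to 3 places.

Let p₁ = 0.262, p₀ = 0.166.
Under exogeneity and monotonicity, PN = (p₁ − p₀) / p₁.
PN = (0.262 − 0.166) / 0.262 = 0.096 / 0.262 ≈ 0.3664

PN ≈ 0.366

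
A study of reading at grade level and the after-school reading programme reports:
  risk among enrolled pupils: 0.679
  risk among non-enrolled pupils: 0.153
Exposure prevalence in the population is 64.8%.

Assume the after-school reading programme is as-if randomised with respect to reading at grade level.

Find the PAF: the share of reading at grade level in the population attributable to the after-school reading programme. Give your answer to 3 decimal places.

PAF ≈ 0.690

Let p₁ = 0.679, p₀ = 0.153.
Overall risk P(Y=1) = π·p₁ + (1−π)·p₀ = 0.648×0.679 + 0.352×0.153 = 0.49385.
Under exogeneity, PAF = [P(Y=1) − p₀] / P(Y=1).
PAF = (0.49385 − 0.153) / 0.49385 ≈ 0.6902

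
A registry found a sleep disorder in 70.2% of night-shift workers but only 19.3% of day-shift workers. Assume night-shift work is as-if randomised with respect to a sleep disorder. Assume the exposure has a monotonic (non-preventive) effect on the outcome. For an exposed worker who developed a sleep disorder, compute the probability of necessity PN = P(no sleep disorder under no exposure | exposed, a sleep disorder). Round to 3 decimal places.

p₁ = 0.702, p₀ = 0.193.
Under exogeneity and monotonicity, PN = (p₁ − p₀) / p₁.
PN = (0.702 − 0.193) / 0.702 = 0.509 / 0.702 ≈ 0.7251

PN ≈ 0.725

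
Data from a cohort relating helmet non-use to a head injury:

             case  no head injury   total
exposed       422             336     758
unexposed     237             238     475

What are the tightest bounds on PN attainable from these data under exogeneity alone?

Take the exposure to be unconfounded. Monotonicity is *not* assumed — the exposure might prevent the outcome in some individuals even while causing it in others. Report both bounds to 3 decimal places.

p₁ = P(outcome | exposed) = 422/758 = 0.55673
p₀ = P(outcome | unexposed) = 237/475 = 0.49895
Under exogeneity alone the bounds on PN are max{0,(p₁−p₀)/p₁} ≤ PN ≤ min{1,(1−p₀)/p₁}.
  lower = (p₁ − p₀)/p₁ = 0.057781 / 0.55673 ≈ 0.1038
  upper = min{1, (1 − p₀)/p₁} = 0.50105 / 0.55673 ≈ 0.9000

0.104 ≤ PN ≤ 0.900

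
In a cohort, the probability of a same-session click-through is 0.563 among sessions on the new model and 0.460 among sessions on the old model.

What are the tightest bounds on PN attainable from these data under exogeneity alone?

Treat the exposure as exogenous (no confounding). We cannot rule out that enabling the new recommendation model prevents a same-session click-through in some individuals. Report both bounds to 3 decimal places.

0.183 ≤ PN ≤ 0.959

Let p₁ = 0.563, p₀ = 0.46.
Under exogeneity alone the bounds on PN are max{0,(p₁−p₀)/p₁} ≤ PN ≤ min{1,(1−p₀)/p₁}.
  lower = (p₁ − p₀)/p₁ = 0.103 / 0.563 ≈ 0.1829
  upper = min{1, (1 − p₀)/p₁} = 0.54 / 0.563 ≈ 0.9591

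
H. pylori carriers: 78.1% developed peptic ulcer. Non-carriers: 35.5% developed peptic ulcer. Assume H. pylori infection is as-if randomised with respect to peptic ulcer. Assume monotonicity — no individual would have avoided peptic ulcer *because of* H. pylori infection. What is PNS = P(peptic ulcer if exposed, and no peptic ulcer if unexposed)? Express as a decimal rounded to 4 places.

p₁ = 0.781, p₀ = 0.355.
Under exogeneity and monotonicity, PNS = p₁ − p₀.
PNS = 0.781 − 0.355 = 0.426

PNS ≈ 0.4260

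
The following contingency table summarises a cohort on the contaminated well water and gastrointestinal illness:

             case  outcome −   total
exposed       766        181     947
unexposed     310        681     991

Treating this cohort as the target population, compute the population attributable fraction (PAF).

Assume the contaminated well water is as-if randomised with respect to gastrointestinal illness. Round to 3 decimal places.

p₁ = P(outcome | exposed) = 766/947 = 0.80887
p₀ = P(outcome | unexposed) = 310/991 = 0.31282
Exposure prevalence π = 947/1938 = 0.48865; overall risk P(Y=1) = 0.55521.
Under exogeneity, PAF = [P(Y=1) − p₀]/P(Y=1).
PAF = (0.55521 − 0.31282) / 0.55521 ≈ 0.4366

PAF ≈ 0.437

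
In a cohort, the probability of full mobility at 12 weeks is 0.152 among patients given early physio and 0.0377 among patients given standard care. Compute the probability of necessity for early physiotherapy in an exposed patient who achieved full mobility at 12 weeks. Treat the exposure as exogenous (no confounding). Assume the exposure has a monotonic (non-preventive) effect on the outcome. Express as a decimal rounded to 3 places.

PN ≈ 0.752

Let p₁ = 0.152, p₀ = 0.0377.
Under exogeneity and monotonicity, PN = (p₁ − p₀) / p₁.
PN = (0.152 − 0.0377) / 0.152 = 0.1143 / 0.152 ≈ 0.7520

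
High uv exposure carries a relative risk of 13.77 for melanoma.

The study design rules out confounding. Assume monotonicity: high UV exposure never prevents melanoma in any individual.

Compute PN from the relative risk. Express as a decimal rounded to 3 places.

PN ≈ 0.927

Under exogeneity and monotonicity, PN = (RR − 1) / RR = 1 − 1/RR.
PN = (13.77 − 1) / 13.77 = 12.77 / 13.77 ≈ 0.9274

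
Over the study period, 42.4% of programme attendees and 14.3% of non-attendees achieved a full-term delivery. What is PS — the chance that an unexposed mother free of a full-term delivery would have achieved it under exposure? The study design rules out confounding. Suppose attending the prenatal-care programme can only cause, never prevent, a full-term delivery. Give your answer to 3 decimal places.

p₁ = 0.424, p₀ = 0.143.
Under exogeneity and monotonicity, PS = (p₁ − p₀) / (1 − p₀).
PS = (0.424 − 0.143) / (1 − 0.143) = 0.281 / 0.857 ≈ 0.3279

PS ≈ 0.328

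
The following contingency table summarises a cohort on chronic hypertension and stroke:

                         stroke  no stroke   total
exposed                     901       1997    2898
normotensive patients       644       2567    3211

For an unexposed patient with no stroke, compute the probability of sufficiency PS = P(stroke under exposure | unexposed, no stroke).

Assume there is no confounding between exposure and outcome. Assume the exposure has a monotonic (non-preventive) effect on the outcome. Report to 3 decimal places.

p₁ = P(outcome | exposed) = 901/2898 = 0.3109
p₀ = P(outcome | unexposed) = 644/3211 = 0.20056
Under exogeneity and monotonicity, PS = (p₁ − p₀)/(1 − p₀).
PS = (0.3109 − 0.20056) / 0.79944 ≈ 0.1380

PS ≈ 0.138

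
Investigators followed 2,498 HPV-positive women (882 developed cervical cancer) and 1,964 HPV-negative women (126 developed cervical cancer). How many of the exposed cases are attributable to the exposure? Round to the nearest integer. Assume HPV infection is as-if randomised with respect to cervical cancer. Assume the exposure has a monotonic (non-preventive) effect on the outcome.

p₁ = P(outcome | exposed) = 882/2498 = 0.35308
p₀ = P(outcome | unexposed) = 126/1964 = 0.064155
PN = (p₁ − p₀)/p₁ = (0.35308 − 0.064155) / 0.35308 ≈ 0.81830.
Attributable cases ≈ PN × (exposed cases) = 0.81830 × 882 ≈ 721.74.

about 722 cases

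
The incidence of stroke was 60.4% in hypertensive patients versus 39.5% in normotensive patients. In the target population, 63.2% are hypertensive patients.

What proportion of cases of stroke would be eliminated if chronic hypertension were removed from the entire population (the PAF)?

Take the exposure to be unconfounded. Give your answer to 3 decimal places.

PAF ≈ 0.251

p₁ = 0.604, p₀ = 0.395.
Overall risk P(Y=1) = π·p₁ + (1−π)·p₀ = 0.632×0.604 + 0.368×0.395 = 0.52709.
Under exogeneity, PAF = [P(Y=1) − p₀] / P(Y=1).
PAF = (0.52709 − 0.395) / 0.52709 ≈ 0.2506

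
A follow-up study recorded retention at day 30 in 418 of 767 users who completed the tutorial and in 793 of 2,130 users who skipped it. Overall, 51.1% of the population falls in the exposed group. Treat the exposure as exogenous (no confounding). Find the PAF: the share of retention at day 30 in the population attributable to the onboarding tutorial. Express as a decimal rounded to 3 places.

p₁ = P(outcome | exposed) = 418/767 = 0.54498
p₀ = P(outcome | unexposed) = 793/2130 = 0.3723
Overall risk P(Y=1) = π·p₁ + (1−π)·p₀ = 0.511×0.54498 + 0.489×0.3723 = 0.46054.
Under exogeneity, PAF = [P(Y=1) − p₀] / P(Y=1).
PAF = (0.46054 − 0.3723) / 0.46054 ≈ 0.1916

PAF ≈ 0.192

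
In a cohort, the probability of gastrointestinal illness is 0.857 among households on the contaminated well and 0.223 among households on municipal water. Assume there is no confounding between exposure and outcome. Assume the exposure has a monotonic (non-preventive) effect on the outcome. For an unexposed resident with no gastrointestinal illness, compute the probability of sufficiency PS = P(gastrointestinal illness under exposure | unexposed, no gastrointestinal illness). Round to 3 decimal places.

PS ≈ 0.816

Let p₁ = 0.857, p₀ = 0.223.
Under exogeneity and monotonicity, PS = (p₁ − p₀) / (1 − p₀).
PS = (0.857 − 0.223) / (1 − 0.223) = 0.634 / 0.777 ≈ 0.8160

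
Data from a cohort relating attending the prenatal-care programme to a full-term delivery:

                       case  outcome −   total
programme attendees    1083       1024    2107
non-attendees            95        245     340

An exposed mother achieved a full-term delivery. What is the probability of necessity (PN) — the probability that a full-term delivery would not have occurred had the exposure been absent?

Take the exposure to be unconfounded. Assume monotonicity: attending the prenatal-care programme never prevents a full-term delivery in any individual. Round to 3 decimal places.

p₁ = P(outcome | exposed) = 1083/2107 = 0.514
p₀ = P(outcome | unexposed) = 95/340 = 0.27941
Under exogeneity and monotonicity, PN = (p₁ − p₀) / p₁.
PN = (0.514 − 0.27941) / 0.514 = 0.23459 / 0.514 ≈ 0.4564

PN ≈ 0.456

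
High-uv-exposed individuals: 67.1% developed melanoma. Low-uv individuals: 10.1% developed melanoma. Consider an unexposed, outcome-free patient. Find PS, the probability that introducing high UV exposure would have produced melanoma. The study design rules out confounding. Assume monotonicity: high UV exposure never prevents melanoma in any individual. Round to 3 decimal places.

PS ≈ 0.634

p₁ = 0.671, p₀ = 0.101.
Under exogeneity and monotonicity, PS = (p₁ − p₀) / (1 − p₀).
PS = (0.671 − 0.101) / (1 − 0.101) = 0.57 / 0.899 ≈ 0.6340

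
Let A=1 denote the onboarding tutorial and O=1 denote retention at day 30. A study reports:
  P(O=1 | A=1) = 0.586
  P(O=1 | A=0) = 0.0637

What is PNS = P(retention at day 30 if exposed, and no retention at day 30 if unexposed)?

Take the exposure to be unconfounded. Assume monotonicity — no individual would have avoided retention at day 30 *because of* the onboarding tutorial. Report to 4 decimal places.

Let p₁ = 0.586, p₀ = 0.0637.
Under exogeneity and monotonicity, PNS = p₁ − p₀.
PNS = 0.586 − 0.0637 = 0.5223

PNS ≈ 0.5223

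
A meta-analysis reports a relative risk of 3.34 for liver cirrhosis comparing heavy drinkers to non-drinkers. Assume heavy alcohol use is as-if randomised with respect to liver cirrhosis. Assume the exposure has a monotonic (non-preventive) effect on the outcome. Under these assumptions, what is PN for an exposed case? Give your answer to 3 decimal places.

PN ≈ 0.701

Under exogeneity and monotonicity, PN = (RR − 1) / RR = 1 − 1/RR.
PN = (3.34 − 1) / 3.34 = 2.34 / 3.34 ≈ 0.7006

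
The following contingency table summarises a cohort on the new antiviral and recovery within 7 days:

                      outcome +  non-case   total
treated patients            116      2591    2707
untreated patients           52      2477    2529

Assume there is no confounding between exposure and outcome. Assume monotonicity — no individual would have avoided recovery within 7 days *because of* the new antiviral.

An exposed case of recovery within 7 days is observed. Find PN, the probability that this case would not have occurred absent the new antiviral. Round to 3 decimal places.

PN ≈ 0.520

p₁ = P(outcome | exposed) = 116/2707 = 0.042852
p₀ = P(outcome | unexposed) = 52/2529 = 0.020561
Under exogeneity and monotonicity, PN = (p₁ − p₀) / p₁.
PN = (0.042852 − 0.020561) / 0.042852 = 0.02229 / 0.042852 ≈ 0.5202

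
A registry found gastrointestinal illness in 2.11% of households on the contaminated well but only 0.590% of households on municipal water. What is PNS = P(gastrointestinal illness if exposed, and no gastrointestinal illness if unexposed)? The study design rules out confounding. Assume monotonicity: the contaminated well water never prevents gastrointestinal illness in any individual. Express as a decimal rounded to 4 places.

p₁ = 0.0211, p₀ = 0.0059.
Under exogeneity and monotonicity, PNS = p₁ − p₀.
PNS = 0.0211 − 0.0059 = 0.0152

PNS ≈ 0.0152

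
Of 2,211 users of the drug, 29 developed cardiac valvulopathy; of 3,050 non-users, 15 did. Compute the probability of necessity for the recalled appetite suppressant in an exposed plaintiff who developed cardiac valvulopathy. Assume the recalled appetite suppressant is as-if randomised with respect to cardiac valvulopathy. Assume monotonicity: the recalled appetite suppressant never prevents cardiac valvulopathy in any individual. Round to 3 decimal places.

p₁ = P(outcome | exposed) = 29/2211 = 0.013116
p₀ = P(outcome | unexposed) = 15/3050 = 0.004918
Under exogeneity and monotonicity, PN = (p₁ − p₀) / p₁.
PN = (0.013116 − 0.004918) / 0.013116 = 0.0081982 / 0.013116 ≈ 0.6250

PN ≈ 0.625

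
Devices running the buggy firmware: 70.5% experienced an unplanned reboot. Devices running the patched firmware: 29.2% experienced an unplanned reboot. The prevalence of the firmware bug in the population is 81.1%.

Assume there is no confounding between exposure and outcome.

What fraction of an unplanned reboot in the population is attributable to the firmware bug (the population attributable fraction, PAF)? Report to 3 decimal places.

PAF ≈ 0.534

p₁ = 0.705, p₀ = 0.292.
Overall risk P(Y=1) = π·p₁ + (1−π)·p₀ = 0.811×0.705 + 0.189×0.292 = 0.62694.
Under exogeneity, PAF = [P(Y=1) − p₀] / P(Y=1).
PAF = (0.62694 − 0.292) / 0.62694 ≈ 0.5342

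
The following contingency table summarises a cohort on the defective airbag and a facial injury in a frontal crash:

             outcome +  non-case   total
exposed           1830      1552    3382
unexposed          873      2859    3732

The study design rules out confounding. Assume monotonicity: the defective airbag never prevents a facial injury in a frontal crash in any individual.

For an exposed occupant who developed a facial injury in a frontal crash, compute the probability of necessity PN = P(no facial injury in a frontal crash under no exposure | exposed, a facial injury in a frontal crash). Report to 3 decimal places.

PN ≈ 0.568

p₁ = P(outcome | exposed) = 1830/3382 = 0.5411
p₀ = P(outcome | unexposed) = 873/3732 = 0.23392
Under exogeneity and monotonicity, PN = (p₁ − p₀)/p₁.
PN = (0.5411 − 0.23392) / 0.5411 ≈ 0.5677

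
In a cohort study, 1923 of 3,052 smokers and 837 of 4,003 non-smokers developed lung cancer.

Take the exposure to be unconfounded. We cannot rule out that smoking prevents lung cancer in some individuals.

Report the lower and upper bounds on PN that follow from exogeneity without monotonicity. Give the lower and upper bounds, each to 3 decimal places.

0.668 ≤ PN ≤ 1.000

p₁ = P(outcome | exposed) = 1923/3052 = 0.63008
p₀ = P(outcome | unexposed) = 837/4003 = 0.20909
Under exogeneity alone the bounds on PN are max{0,(p₁−p₀)/p₁} ≤ PN ≤ min{1,(1−p₀)/p₁}.
  lower = (p₁ − p₀)/p₁ = 0.42099 / 0.63008 ≈ 0.6681
  upper = min{1, (1 − p₀)/p₁} = 0.79091 / 0.63008 ≈ 1.2553 → capped at 1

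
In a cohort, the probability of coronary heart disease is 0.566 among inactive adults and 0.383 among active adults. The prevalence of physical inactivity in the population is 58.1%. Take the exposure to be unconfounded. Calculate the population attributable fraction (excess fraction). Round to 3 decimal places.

Let p₁ = 0.566, p₀ = 0.383.
Overall risk P(Y=1) = π·p₁ + (1−π)·p₀ = 0.581×0.566 + 0.419×0.383 = 0.48932.
Under exogeneity, PAF = [P(Y=1) − p₀] / P(Y=1).
PAF = (0.48932 − 0.383) / 0.48932 ≈ 0.2173

PAF ≈ 0.217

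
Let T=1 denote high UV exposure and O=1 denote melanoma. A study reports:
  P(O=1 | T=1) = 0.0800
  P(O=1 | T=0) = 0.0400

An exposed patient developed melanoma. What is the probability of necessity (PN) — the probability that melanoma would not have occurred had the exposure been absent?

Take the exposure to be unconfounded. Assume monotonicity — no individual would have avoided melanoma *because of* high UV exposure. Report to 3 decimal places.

PN ≈ 0.500

Let p₁ = 0.08, p₀ = 0.04.
Under exogeneity and monotonicity, PN = (p₁ − p₀) / p₁.
PN = (0.08 − 0.04) / 0.08 = 0.04 / 0.08 ≈ 0.5000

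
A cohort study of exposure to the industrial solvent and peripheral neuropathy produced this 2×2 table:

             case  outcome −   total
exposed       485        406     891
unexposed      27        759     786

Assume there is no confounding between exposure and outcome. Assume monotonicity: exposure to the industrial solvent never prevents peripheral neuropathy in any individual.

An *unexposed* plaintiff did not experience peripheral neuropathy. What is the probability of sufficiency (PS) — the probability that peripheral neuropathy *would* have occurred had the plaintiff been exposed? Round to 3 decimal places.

PS ≈ 0.528

p₁ = P(outcome | exposed) = 485/891 = 0.54433
p₀ = P(outcome | unexposed) = 27/786 = 0.034351
Under exogeneity and monotonicity, PS = (p₁ − p₀)/(1 − p₀).
PS = (0.54433 − 0.034351) / 0.96565 ≈ 0.5281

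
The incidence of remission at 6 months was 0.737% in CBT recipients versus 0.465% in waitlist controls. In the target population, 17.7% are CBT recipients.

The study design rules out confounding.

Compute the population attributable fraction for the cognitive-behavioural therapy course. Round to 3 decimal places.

p₁ = 0.00737, p₀ = 0.00465.
Overall risk P(Y=1) = π·p₁ + (1−π)·p₀ = 0.177×0.00737 + 0.823×0.00465 = 0.0051314.
Under exogeneity, PAF = [P(Y=1) − p₀] / P(Y=1).
PAF = (0.0051314 − 0.00465) / 0.0051314 ≈ 0.0938

PAF ≈ 0.094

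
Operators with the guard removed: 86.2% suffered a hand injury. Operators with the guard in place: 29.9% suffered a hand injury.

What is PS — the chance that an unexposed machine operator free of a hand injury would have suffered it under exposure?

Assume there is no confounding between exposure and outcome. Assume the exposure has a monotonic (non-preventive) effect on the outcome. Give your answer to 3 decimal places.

p₁ = 0.862, p₀ = 0.299.
Under exogeneity and monotonicity, PS = (p₁ − p₀) / (1 − p₀).
PS = (0.862 − 0.299) / (1 − 0.299) = 0.563 / 0.701 ≈ 0.8031

PS ≈ 0.803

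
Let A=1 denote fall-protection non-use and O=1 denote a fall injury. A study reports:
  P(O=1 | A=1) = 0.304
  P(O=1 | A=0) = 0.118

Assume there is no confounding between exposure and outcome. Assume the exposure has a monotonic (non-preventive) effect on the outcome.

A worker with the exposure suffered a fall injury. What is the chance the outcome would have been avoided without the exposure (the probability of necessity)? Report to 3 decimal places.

Let p₁ = 0.304, p₀ = 0.118.
Under exogeneity and monotonicity, PN = (p₁ − p₀) / p₁.
PN = (0.304 − 0.118) / 0.304 = 0.186 / 0.304 ≈ 0.6118

PN ≈ 0.612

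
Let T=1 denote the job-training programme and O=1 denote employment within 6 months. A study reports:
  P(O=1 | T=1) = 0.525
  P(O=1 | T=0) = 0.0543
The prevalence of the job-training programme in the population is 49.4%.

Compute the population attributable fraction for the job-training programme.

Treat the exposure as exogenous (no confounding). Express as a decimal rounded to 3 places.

Let p₁ = 0.525, p₀ = 0.0543.
Overall risk P(Y=1) = π·p₁ + (1−π)·p₀ = 0.494×0.525 + 0.506×0.0543 = 0.28683.
Under exogeneity, PAF = [P(Y=1) − p₀] / P(Y=1).
PAF = (0.28683 − 0.0543) / 0.28683 ≈ 0.8107

PAF ≈ 0.811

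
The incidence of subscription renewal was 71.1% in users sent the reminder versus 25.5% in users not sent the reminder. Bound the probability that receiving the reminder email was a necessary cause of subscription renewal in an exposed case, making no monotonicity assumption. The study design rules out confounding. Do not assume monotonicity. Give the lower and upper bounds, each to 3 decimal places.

0.641 ≤ PN ≤ 1.000

p₁ = 0.711, p₀ = 0.255.
Under exogeneity alone the bounds on PN are max{0,(p₁−p₀)/p₁} ≤ PN ≤ min{1,(1−p₀)/p₁}.
  lower = (p₁ − p₀)/p₁ = 0.456 / 0.711 ≈ 0.6414
  upper = min{1, (1 − p₀)/p₁} = 0.745 / 0.711 ≈ 1.0478 → capped at 1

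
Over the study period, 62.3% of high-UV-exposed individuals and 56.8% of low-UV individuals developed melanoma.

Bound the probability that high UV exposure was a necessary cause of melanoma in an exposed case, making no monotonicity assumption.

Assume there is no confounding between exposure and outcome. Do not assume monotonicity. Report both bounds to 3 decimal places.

0.088 ≤ PN ≤ 0.693

p₁ = 0.623, p₀ = 0.568.
Under exogeneity alone the bounds on PN are max{0,(p₁−p₀)/p₁} ≤ PN ≤ min{1,(1−p₀)/p₁}.
  lower = (p₁ − p₀)/p₁ = 0.055 / 0.623 ≈ 0.0883
  upper = min{1, (1 − p₀)/p₁} = 0.432 / 0.623 ≈ 0.6934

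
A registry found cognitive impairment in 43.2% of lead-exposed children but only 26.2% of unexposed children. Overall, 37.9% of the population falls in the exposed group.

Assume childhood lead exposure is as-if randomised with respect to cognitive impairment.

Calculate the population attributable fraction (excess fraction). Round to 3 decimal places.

PAF ≈ 0.197

p₁ = 0.432, p₀ = 0.262.
Overall risk P(Y=1) = π·p₁ + (1−π)·p₀ = 0.379×0.432 + 0.621×0.262 = 0.32643.
Under exogeneity, PAF = [P(Y=1) − p₀] / P(Y=1).
PAF = (0.32643 − 0.262) / 0.32643 ≈ 0.1974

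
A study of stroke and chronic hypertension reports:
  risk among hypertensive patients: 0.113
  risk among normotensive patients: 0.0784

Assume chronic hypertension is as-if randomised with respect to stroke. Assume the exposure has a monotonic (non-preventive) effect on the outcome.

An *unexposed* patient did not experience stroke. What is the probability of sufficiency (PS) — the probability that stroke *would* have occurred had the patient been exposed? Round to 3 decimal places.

Let p₁ = 0.113, p₀ = 0.0784.
Under exogeneity and monotonicity, PS = (p₁ − p₀) / (1 − p₀).
PS = (0.113 − 0.0784) / (1 − 0.0784) = 0.0346 / 0.9216 ≈ 0.0375

PS ≈ 0.038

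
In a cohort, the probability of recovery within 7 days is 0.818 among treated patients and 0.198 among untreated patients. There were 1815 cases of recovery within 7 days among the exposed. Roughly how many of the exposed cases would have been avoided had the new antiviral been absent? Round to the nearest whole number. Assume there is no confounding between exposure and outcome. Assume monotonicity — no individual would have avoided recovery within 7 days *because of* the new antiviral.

about 1376 cases

Let p₁ = 0.818, p₀ = 0.198.
PN = (p₁ − p₀)/p₁ = (0.818 − 0.198) / 0.818 ≈ 0.75795.
Attributable cases ≈ PN × (exposed cases) = 0.75795 × 1815 ≈ 1375.67.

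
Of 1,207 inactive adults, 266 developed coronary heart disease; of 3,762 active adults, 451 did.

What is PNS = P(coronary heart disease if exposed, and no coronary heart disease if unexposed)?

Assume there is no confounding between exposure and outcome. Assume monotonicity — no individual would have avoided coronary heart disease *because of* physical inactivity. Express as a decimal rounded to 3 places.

PNS ≈ 0.100

p₁ = P(outcome | exposed) = 266/1207 = 0.22038
p₀ = P(outcome | unexposed) = 451/3762 = 0.11988
Under exogeneity and monotonicity, PNS = p₁ − p₀.
PNS = 0.22038 − 0.11988 = 0.1005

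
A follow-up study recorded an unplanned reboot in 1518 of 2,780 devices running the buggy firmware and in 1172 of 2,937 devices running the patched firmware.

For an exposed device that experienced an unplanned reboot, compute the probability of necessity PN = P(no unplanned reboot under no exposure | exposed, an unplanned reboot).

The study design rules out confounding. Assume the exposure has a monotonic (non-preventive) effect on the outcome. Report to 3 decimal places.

p₁ = P(outcome | exposed) = 1518/2780 = 0.54604
p₀ = P(outcome | unexposed) = 1172/2937 = 0.39905
Under exogeneity and monotonicity, PN = (p₁ − p₀) / p₁.
PN = (0.54604 − 0.39905) / 0.54604 = 0.147 / 0.54604 ≈ 0.2692

PN ≈ 0.269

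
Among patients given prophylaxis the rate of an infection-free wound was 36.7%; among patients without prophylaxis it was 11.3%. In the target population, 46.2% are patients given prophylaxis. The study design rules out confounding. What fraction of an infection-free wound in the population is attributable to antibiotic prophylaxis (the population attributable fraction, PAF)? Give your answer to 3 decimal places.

PAF ≈ 0.509

p₁ = 0.367, p₀ = 0.113.
Overall risk P(Y=1) = π·p₁ + (1−π)·p₀ = 0.462×0.367 + 0.538×0.113 = 0.23035.
Under exogeneity, PAF = [P(Y=1) − p₀] / P(Y=1).
PAF = (0.23035 − 0.113) / 0.23035 ≈ 0.5094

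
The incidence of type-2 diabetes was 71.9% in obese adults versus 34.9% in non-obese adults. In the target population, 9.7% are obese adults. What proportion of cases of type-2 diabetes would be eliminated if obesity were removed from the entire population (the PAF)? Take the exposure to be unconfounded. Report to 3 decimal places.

PAF ≈ 0.093

p₁ = 0.719, p₀ = 0.349.
Overall risk P(Y=1) = π·p₁ + (1−π)·p₀ = 0.097×0.719 + 0.903×0.349 = 0.38489.
Under exogeneity, PAF = [P(Y=1) − p₀] / P(Y=1).
PAF = (0.38489 − 0.349) / 0.38489 ≈ 0.0932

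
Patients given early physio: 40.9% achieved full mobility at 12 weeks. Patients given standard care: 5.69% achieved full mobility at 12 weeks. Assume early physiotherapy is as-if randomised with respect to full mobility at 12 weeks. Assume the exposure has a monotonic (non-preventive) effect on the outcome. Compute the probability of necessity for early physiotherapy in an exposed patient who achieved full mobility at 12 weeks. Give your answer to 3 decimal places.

p₁ = 0.409, p₀ = 0.0569.
Under exogeneity and monotonicity, PN = (p₁ − p₀) / p₁.
PN = (0.409 − 0.0569) / 0.409 = 0.3521 / 0.409 ≈ 0.8609

PN ≈ 0.861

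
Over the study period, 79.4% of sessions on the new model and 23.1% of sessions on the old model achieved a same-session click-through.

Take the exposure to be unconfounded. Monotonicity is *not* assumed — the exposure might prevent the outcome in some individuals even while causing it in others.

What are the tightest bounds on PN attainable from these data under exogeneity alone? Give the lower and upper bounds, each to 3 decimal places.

0.709 ≤ PN ≤ 0.969

p₁ = 0.794, p₀ = 0.231.
Under exogeneity alone the bounds on PN are max{0,(p₁−p₀)/p₁} ≤ PN ≤ min{1,(1−p₀)/p₁}.
  lower = (p₁ − p₀)/p₁ = 0.563 / 0.794 ≈ 0.7091
  upper = min{1, (1 − p₀)/p₁} = 0.769 / 0.794 ≈ 0.9685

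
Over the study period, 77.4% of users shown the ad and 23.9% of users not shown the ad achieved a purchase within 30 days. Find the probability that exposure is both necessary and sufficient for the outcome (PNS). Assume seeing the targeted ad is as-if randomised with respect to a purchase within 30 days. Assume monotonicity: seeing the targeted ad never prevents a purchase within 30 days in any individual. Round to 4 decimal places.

p₁ = 0.774, p₀ = 0.239.
Under exogeneity and monotonicity, PNS = p₁ − p₀.
PNS = 0.774 − 0.239 = 0.535

PNS ≈ 0.5350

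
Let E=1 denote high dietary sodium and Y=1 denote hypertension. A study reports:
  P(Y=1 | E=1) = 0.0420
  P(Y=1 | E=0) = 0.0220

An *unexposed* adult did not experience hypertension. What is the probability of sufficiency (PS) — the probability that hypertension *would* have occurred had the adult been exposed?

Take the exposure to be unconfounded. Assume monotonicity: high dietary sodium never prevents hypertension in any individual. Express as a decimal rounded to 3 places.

Let p₁ = 0.042, p₀ = 0.022.
Under exogeneity and monotonicity, PS = (p₁ − p₀) / (1 − p₀).
PS = (0.042 − 0.022) / (1 − 0.022) = 0.02 / 0.978 ≈ 0.0204

PS ≈ 0.020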